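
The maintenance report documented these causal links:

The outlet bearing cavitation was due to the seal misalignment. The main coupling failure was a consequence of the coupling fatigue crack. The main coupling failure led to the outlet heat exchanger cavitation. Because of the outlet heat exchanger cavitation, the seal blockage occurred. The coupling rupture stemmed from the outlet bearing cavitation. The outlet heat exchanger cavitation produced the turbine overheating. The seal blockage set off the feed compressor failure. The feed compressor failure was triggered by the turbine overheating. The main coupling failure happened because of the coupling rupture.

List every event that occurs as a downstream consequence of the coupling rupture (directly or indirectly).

the feed compressor failure, the main coupling failure, the outlet heat exchanger cavitation, the seal blockage, the turbine overheating

Direct effects: the main coupling failure.
2 steps out: the outlet heat exchanger cavitation.
3 steps out: the turbine overheating, the seal blockage.
4 steps out: the feed compressor failure.
Not reachable from it: the seal misalignment, the outlet bearing cavitation, the coupling fatigue crack.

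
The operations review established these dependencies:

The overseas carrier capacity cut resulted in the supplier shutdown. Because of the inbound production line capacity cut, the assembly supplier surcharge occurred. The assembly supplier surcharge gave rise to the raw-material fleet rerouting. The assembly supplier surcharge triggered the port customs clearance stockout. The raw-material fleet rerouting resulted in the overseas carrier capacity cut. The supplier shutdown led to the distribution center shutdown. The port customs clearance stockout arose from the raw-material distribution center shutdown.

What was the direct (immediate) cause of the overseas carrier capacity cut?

Upstream contributors include the inbound production line capacity cut, the assembly supplier surcharge, but only the raw-material fleet rerouting feeds directly into the overseas carrier capacity cut.

the raw-material fleet rerouting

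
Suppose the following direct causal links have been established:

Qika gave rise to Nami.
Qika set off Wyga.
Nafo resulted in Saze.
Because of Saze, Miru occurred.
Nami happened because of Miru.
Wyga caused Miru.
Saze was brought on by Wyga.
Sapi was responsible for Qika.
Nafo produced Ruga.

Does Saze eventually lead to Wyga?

No

Saze leads to Miru, Nami; Wyga is not among them.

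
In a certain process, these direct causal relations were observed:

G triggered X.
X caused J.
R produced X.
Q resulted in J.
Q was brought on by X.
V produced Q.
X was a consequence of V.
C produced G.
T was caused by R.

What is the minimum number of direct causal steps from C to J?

3

Shortest chain: C → G → X → J.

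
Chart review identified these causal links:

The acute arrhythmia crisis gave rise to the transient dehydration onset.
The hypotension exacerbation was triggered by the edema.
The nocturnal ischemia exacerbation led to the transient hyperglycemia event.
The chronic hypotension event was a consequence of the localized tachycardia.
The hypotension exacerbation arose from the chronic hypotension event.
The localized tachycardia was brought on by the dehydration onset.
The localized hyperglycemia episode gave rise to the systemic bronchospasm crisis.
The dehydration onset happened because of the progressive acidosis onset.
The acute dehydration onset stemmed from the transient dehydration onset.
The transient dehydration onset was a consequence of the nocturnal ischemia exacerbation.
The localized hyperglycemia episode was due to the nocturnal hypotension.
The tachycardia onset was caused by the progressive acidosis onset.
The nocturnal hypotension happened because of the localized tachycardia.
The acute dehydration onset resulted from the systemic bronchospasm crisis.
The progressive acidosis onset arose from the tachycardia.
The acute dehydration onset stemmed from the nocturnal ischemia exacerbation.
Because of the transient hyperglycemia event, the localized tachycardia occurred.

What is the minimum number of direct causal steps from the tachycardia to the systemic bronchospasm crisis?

6

Shortest chain: the tachycardia → the progressive acidosis onset → the dehydration onset → the localized tachycardia → the nocturnal hypotension → the localized hyperglycemia episode → the systemic bronchospasm crisis.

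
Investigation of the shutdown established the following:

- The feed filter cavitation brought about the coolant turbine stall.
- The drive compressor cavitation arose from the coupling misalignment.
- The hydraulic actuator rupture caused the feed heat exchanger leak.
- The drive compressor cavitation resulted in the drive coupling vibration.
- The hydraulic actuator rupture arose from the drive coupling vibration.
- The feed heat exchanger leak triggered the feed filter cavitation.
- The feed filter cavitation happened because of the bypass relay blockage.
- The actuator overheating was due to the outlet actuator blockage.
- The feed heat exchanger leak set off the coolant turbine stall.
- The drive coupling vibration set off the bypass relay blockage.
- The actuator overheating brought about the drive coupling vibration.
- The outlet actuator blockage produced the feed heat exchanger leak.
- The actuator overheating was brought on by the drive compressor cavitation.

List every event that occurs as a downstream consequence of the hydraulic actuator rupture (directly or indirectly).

the coolant turbine stall, the feed filter cavitation, the feed heat exchanger leak

Direct effects: the feed heat exchanger leak.
2 steps out: the feed filter cavitation, the coolant turbine stall.
Not reachable from it: the coupling misalignment, the drive compressor cavitation, the outlet actuator blockage, the actuator overheating, the drive coupling vibration, the bypass relay blockage.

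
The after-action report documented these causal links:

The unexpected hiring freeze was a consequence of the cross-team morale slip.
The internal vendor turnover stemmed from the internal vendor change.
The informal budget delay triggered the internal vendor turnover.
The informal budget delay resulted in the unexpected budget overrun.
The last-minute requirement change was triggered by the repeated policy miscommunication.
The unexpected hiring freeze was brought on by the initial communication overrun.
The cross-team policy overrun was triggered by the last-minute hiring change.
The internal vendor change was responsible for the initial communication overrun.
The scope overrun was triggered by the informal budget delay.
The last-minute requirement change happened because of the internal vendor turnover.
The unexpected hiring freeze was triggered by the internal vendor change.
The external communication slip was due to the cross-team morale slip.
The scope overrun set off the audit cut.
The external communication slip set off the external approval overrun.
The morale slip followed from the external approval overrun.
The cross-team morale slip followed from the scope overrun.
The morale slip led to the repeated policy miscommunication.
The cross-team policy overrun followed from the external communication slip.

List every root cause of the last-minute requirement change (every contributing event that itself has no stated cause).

Tracing upstream from the last-minute requirement change: the last-minute requirement change ← the internal vendor turnover ← the informal budget delay.
A separate upstream branch: the last-minute requirement change ← the internal vendor turnover ← the internal vendor change.
Each of those chain origins has no stated cause.

the informal budget delay, the internal vendor change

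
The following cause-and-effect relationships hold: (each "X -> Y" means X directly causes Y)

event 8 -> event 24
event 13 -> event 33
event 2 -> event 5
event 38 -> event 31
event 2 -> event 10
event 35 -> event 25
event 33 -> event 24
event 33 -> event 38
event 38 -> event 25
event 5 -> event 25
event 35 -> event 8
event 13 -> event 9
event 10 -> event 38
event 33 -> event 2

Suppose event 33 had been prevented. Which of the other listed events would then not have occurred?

event 10, event 2, event 31, event 38, event 5

Downstream of event 33: event 2, event 10, event 24, event 38, event 5, event 31, event 25.
Of those, still caused via another path: event 24, event 25.
The remainder have no surviving cause.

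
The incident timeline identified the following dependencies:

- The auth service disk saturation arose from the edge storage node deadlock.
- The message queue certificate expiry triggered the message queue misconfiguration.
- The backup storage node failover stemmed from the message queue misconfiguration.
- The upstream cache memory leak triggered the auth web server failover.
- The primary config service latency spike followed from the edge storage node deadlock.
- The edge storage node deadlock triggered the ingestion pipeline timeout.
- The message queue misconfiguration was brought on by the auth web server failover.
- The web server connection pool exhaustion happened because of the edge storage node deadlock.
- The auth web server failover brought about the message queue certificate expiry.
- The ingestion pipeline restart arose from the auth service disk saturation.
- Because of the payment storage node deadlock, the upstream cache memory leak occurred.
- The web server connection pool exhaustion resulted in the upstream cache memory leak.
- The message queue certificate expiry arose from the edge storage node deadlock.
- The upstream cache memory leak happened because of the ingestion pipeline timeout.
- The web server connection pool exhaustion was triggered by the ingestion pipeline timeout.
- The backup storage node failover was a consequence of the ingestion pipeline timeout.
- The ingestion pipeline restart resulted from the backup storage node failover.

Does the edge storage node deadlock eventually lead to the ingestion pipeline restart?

Yes

There is a causal chain: the edge storage node deadlock → the auth service disk saturation → the ingestion pipeline restart.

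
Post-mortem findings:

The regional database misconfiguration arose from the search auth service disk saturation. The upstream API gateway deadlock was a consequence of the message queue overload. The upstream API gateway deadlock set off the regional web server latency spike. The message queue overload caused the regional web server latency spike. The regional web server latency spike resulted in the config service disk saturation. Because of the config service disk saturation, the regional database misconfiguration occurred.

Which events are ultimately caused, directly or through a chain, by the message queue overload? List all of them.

the config service disk saturation, the regional database misconfiguration, the regional web server latency spike, the upstream API gateway deadlock

Direct effects: the upstream API gateway deadlock, the regional web server latency spike.
2 steps out: the config service disk saturation.
3 steps out: the regional database misconfiguration.
Not reachable from it: the search auth service disk saturation.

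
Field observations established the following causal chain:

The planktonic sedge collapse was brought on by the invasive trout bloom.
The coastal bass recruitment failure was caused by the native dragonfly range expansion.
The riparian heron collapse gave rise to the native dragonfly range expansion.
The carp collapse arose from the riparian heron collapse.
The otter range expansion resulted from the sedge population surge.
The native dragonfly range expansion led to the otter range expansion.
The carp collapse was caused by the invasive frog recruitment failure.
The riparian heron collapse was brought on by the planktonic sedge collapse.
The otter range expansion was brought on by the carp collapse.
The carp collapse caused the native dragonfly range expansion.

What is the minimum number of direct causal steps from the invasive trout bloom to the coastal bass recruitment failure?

4

Shortest chain: the invasive trout bloom → the planktonic sedge collapse → the riparian heron collapse → the native dragonfly range expansion → the coastal bass recruitment failure.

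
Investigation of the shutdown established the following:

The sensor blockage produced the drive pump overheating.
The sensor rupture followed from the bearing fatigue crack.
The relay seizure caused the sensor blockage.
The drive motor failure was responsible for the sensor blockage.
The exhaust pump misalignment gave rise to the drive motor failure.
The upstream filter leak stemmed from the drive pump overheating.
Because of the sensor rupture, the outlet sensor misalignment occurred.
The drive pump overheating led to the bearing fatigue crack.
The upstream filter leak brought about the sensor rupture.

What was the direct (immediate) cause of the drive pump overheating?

Upstream contributors include the exhaust pump misalignment, the relay seizure, the drive motor failure, but only the sensor blockage feeds directly into the drive pump overheating.

the sensor blockage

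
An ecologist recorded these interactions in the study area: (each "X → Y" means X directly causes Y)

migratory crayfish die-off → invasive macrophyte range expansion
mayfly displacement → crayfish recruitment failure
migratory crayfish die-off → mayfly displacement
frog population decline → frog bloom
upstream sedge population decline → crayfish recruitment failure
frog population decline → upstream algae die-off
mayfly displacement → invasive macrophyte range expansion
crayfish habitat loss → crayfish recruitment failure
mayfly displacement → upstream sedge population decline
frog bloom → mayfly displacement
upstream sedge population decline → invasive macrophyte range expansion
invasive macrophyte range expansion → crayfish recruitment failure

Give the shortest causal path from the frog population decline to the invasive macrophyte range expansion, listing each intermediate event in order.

the frog population decline → the frog bloom → the mayfly displacement → the invasive macrophyte range expansion

the frog population decline → the frog bloom
the frog bloom → the mayfly displacement
the mayfly displacement → the invasive macrophyte range expansion
Length: 3 steps.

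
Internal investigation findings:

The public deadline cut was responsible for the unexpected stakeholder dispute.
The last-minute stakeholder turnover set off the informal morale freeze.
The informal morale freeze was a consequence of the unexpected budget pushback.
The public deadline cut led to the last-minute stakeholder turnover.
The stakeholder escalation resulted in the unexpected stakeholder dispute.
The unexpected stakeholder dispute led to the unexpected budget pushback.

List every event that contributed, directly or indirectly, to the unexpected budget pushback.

Immediate cause of the unexpected budget pushback: the unexpected stakeholder dispute.
Further upstream: the public deadline cut, the stakeholder escalation.

the public deadline cut, the stakeholder escalation, the unexpected stakeholder dispute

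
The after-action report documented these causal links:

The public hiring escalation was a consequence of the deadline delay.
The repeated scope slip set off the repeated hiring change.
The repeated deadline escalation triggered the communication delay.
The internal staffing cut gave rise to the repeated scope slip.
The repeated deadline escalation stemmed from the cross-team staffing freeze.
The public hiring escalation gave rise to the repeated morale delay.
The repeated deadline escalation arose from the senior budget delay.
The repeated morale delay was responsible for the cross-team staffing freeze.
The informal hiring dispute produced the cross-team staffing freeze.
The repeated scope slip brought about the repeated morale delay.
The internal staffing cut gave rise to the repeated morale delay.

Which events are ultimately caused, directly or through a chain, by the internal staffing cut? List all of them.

Direct effects: the repeated scope slip, the repeated morale delay.
2 steps out: the repeated hiring change, the cross-team staffing freeze.
3 steps out: the repeated deadline escalation.
4 steps out: the communication delay.
Not reachable from it: the deadline delay, the public hiring escalation, the informal hiring dispute, the senior budget delay.

the communication delay, the cross-team staffing freeze, the repeated deadline escalation, the repeated hiring change, the repeated morale delay, the repeated scope slip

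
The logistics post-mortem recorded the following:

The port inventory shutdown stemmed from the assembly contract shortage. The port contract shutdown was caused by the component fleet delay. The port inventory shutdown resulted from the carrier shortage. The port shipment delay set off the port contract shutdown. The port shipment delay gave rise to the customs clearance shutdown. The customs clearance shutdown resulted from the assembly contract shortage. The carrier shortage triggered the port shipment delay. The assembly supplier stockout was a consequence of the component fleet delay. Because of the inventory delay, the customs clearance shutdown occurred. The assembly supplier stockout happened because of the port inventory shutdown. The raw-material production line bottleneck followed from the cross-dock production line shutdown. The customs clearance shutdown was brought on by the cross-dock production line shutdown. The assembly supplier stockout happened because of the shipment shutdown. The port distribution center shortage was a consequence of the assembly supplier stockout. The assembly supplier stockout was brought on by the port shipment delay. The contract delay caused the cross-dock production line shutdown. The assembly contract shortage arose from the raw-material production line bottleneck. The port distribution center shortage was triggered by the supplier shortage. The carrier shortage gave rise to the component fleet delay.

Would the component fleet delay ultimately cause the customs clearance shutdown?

The component fleet delay leads to the port contract shutdown, the assembly supplier stockout, the port distribution center shortage; the customs clearance shutdown is not among them.

No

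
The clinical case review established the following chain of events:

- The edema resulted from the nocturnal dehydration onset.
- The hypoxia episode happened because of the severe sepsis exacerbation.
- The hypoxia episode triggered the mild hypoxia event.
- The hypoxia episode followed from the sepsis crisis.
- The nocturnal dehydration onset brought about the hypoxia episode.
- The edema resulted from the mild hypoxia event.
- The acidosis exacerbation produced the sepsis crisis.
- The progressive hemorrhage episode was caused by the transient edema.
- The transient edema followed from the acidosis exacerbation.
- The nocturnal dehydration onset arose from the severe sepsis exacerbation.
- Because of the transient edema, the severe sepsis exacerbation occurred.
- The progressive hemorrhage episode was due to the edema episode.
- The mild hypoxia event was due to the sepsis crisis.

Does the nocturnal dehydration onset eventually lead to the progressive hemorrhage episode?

No

The nocturnal dehydration onset leads to the hypoxia episode, the mild hypoxia event, the edema; the progressive hemorrhage episode is not among them.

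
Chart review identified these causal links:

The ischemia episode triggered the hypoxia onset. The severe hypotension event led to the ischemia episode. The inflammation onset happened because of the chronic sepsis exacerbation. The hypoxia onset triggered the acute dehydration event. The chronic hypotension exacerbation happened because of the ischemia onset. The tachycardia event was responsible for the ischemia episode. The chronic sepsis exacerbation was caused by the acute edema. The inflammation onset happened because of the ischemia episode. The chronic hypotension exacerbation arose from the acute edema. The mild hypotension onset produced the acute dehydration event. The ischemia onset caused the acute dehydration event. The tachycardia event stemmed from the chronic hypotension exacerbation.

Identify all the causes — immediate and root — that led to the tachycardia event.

the acute edema, the chronic hypotension exacerbation, the ischemia onset

Immediate cause of the tachycardia event: the chronic hypotension exacerbation.
Further upstream: the acute edema, the ischemia onset.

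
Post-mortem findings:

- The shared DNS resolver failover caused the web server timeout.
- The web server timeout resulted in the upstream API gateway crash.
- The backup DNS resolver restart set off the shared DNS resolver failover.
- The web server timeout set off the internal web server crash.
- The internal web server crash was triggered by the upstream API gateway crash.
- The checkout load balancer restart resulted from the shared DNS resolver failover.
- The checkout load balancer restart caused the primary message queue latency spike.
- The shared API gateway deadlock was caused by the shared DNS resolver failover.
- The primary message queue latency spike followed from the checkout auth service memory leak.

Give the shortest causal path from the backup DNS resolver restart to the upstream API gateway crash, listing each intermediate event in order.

the backup DNS resolver restart → the shared DNS resolver failover
the shared DNS resolver failover → the web server timeout
the web server timeout → the upstream API gateway crash
Length: 3 steps.

the backup DNS resolver restart → the shared DNS resolver failover → the web server timeout → the upstream API gateway crash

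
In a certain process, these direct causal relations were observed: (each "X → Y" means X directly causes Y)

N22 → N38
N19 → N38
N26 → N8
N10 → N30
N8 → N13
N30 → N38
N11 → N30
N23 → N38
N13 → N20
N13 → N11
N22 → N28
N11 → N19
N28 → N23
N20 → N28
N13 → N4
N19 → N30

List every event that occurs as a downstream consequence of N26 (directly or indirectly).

Direct effects: N8.
2 steps out: N13.
3 steps out: N11, N20, N4.
4 steps out: N28, N19, N30.
5 steps out: N23, N38.
Not reachable from it: N22, N10.

N11, N13, N19, N20, N23, N28, N30, N38, N4, N8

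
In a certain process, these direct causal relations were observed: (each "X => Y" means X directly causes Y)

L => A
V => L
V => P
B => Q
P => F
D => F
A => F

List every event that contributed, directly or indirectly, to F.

A, D, L, P, V

Immediate causes of F: P, A, D.
Further upstream: V, L.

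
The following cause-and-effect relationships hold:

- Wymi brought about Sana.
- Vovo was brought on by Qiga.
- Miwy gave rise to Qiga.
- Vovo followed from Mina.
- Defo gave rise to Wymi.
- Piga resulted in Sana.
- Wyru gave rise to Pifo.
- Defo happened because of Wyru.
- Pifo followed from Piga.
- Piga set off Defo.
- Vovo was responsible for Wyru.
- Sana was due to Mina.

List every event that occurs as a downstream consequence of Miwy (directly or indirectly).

Direct effects: Qiga.
2 steps out: Vovo.
3 steps out: Wyru.
4 steps out: Defo, Pifo.
5 steps out: Wymi.
6 steps out: Sana.
Not reachable from it: Mina, Piga.

Defo, Pifo, Qiga, Sana, Vovo, Wymi, Wyru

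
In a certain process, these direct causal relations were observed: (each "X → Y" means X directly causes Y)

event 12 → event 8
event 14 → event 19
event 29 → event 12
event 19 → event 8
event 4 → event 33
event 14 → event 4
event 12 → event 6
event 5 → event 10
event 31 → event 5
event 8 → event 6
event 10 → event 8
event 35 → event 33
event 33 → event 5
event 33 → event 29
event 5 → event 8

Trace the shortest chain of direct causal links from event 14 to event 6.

event 14 → event 19
event 19 → event 8
event 8 → event 6
Length: 3 steps.

event 14 → event 19 → event 8 → event 6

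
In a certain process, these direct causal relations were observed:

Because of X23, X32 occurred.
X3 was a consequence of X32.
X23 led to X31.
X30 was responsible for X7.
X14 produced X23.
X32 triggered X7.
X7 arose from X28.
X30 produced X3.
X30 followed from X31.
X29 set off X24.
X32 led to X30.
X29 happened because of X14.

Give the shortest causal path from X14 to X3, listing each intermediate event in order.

X14 → X23
X23 → X32
X32 → X3
Length: 3 steps.

X14 → X23 → X32 → X3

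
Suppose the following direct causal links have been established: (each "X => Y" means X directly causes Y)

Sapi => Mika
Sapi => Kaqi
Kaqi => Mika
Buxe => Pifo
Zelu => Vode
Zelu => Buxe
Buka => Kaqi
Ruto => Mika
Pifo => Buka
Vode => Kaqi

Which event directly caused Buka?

Pifo

Upstream contributors include Zelu, Buxe, but only Pifo feeds directly into Buka.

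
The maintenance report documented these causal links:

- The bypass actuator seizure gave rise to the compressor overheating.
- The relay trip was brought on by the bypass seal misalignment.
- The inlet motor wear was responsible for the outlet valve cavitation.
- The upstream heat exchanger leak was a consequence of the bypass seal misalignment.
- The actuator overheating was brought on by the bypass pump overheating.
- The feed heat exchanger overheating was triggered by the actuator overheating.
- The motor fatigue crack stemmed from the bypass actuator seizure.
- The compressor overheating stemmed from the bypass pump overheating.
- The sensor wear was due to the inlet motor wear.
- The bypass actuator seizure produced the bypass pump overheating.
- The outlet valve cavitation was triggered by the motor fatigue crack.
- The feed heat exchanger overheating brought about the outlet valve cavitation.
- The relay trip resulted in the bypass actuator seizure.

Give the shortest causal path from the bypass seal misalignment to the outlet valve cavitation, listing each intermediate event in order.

the bypass seal misalignment → the relay trip
the relay trip → the bypass actuator seizure
the bypass actuator seizure → the motor fatigue crack
the motor fatigue crack → the outlet valve cavitation
Length: 4 steps.

the bypass seal misalignment → the relay trip → the bypass actuator seizure → the motor fatigue crack → the outlet valve cavitation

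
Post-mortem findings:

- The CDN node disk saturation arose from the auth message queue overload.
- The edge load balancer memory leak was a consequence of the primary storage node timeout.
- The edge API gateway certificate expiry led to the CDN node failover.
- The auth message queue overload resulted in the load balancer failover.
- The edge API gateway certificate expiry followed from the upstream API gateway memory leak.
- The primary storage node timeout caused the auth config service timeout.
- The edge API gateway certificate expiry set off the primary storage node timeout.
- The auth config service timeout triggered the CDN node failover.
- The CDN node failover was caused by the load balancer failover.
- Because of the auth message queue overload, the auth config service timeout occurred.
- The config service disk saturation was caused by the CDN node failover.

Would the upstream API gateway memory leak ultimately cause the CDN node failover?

There is a causal chain: the upstream API gateway memory leak → the edge API gateway certificate expiry → the CDN node failover.

Yes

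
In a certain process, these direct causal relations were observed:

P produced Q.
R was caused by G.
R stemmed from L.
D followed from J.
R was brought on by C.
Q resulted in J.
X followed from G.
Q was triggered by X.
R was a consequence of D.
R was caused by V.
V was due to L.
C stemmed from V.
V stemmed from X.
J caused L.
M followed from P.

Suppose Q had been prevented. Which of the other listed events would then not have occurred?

D, J, L

Downstream of Q: J, L, D, V, C, R.
Of those, still caused via another path: V, C, R.
The remainder have no surviving cause.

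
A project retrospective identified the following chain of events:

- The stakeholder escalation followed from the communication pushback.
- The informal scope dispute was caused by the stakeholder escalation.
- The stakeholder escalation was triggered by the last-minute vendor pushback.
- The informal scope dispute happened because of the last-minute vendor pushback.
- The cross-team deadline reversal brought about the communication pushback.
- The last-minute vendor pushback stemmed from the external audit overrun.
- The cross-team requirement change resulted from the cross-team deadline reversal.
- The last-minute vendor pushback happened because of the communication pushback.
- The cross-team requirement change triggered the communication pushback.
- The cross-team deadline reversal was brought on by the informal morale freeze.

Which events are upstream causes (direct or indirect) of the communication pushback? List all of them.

the cross-team deadline reversal, the cross-team requirement change, the informal morale freeze

Immediate causes of the communication pushback: the cross-team deadline reversal, the cross-team requirement change.
Further upstream: the informal morale freeze.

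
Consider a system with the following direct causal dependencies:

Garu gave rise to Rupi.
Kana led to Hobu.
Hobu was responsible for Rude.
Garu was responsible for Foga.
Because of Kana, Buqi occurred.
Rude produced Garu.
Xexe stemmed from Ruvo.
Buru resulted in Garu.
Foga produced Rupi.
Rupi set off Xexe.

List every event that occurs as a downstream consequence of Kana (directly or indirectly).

Direct effects: Hobu, Buqi.
2 steps out: Rude.
3 steps out: Garu.
4 steps out: Foga, Rupi.
5 steps out: Xexe.
Not reachable from it: Buru, Ruvo.

Buqi, Foga, Garu, Hobu, Rude, Rupi, Xexe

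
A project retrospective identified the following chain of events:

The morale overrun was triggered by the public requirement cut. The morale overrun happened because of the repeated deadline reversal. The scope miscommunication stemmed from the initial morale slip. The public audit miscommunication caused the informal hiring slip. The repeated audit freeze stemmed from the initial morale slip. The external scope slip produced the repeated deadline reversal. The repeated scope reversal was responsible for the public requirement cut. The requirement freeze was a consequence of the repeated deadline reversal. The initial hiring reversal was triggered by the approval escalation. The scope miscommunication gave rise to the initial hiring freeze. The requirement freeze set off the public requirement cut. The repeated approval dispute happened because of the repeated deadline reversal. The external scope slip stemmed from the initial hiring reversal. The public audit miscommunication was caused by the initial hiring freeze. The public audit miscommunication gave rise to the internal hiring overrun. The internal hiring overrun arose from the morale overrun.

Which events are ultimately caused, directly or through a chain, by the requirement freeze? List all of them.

the internal hiring overrun, the morale overrun, the public requirement cut

Direct effects: the public requirement cut.
2 steps out: the morale overrun.
3 steps out: the internal hiring overrun.
Not reachable from it: the initial morale slip, the approval escalation, the scope miscommunication, the initial hiring reversal, the external scope slip, the repeated scope reversal, the initial hiring freeze, the repeated deadline reversal, the public audit miscommunication, the informal hiring slip, the repeated approval dispute, the repeated audit freeze.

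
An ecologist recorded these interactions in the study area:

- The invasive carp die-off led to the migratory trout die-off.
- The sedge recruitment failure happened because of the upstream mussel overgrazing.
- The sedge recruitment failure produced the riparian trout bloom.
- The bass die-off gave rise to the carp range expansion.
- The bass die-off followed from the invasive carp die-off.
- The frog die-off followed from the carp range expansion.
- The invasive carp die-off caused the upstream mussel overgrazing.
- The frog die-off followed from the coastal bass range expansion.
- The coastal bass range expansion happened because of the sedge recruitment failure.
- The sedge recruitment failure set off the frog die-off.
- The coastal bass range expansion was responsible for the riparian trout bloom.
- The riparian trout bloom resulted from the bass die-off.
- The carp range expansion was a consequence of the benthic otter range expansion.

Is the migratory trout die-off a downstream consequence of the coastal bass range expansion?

The coastal bass range expansion leads to the riparian trout bloom, the frog die-off; the migratory trout die-off is not among them.

No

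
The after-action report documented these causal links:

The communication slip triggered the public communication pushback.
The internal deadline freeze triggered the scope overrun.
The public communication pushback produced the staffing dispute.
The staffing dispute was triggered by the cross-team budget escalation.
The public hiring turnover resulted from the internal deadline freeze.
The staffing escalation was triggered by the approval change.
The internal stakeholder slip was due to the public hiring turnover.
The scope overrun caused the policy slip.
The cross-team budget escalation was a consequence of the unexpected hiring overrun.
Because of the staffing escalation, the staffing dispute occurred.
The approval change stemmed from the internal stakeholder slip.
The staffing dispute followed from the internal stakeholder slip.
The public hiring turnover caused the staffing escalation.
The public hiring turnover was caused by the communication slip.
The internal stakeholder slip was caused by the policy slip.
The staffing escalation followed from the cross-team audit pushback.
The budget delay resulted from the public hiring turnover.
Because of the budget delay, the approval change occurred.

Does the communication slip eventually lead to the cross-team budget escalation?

No

The communication slip leads to the public communication pushback, the public hiring turnover, the internal stakeholder slip, the budget delay, the approval change, the staffing escalation, the staffing dispute; the cross-team budget escalation is not among them.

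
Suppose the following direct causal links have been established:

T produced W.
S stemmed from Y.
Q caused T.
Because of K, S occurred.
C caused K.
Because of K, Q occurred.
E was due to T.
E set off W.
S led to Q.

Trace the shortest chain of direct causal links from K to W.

K → Q
Q → T
T → W
Length: 3 steps.

K → Q → T → W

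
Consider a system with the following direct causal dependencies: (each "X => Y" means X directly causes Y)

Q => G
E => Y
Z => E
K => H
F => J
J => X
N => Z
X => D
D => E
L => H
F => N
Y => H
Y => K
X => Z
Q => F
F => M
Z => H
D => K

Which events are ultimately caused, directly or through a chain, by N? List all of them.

Direct effects: Z.
2 steps out: E, H.
3 steps out: Y.
4 steps out: K.
Not reachable from it: Q, F, J, X, G, D, M, L.

E, H, K, Y, Z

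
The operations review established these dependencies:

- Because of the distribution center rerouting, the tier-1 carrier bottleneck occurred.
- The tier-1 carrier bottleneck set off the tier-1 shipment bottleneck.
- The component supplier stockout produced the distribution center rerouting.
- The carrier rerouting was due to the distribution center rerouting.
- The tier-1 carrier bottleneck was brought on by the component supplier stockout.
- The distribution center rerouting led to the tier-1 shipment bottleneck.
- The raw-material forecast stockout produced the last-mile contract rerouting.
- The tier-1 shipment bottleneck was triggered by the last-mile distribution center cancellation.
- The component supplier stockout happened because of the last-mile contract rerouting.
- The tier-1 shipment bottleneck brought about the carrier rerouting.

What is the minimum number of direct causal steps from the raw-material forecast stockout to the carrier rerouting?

4

Shortest chain: the raw-material forecast stockout → the last-mile contract rerouting → the component supplier stockout → the distribution center rerouting → the carrier rerouting.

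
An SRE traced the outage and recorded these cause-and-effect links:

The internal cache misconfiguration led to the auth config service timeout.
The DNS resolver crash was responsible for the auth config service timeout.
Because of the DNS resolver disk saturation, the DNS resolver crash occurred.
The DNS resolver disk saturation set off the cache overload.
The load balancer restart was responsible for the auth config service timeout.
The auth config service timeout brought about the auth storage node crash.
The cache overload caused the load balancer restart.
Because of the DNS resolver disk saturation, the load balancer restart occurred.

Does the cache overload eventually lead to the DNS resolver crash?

The cache overload leads to the load balancer restart, the auth config service timeout, the auth storage node crash; the DNS resolver crash is not among them.

No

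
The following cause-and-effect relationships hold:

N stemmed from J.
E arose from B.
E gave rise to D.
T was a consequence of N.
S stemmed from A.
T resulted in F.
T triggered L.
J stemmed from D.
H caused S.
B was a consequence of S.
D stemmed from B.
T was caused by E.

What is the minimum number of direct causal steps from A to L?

5

Shortest chain: A → S → B → E → T → L.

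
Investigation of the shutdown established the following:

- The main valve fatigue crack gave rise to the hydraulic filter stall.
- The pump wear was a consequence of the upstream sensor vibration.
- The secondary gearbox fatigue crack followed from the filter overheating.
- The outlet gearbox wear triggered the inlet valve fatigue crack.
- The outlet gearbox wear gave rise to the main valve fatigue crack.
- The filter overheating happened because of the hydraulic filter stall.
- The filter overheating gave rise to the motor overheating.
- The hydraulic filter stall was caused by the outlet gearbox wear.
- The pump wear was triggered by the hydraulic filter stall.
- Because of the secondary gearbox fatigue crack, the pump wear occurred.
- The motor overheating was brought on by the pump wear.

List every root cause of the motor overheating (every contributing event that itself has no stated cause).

Tracing upstream from the motor overheating: the motor overheating ← the filter overheating ← the hydraulic filter stall ← the outlet gearbox wear.
A separate upstream branch: the motor overheating ← the pump wear ← the upstream sensor vibration.
Each of those chain origins has no stated cause.

the outlet gearbox wear, the upstream sensor vibration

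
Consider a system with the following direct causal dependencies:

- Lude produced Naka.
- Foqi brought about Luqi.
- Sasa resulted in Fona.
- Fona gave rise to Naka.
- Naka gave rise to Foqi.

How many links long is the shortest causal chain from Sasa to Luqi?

Shortest chain: Sasa → Fona → Naka → Foqi → Luqi.

4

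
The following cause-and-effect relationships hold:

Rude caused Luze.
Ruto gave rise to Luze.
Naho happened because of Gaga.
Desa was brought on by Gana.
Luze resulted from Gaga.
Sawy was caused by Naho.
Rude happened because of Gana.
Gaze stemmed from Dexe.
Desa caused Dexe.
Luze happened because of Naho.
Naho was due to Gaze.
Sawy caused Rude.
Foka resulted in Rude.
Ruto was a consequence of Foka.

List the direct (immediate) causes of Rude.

Foka, Gana, Sawy

Upstream contributors include Desa, Dexe, Gaga, Gaze, Naho, but only Foka, Gana, Sawy feed directly into Rude.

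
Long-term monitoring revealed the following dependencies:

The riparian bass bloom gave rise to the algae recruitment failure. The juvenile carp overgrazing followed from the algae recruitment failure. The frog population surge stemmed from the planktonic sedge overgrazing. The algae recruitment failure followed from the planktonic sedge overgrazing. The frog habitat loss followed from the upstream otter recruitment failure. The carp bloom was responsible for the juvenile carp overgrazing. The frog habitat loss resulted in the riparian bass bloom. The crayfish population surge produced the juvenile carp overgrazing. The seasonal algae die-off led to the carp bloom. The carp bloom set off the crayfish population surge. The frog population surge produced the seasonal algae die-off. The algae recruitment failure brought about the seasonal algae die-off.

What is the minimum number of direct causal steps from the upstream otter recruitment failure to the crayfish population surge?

6

Shortest chain: the upstream otter recruitment failure → the frog habitat loss → the riparian bass bloom → the algae recruitment failure → the seasonal algae die-off → the carp bloom → the crayfish population surge.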